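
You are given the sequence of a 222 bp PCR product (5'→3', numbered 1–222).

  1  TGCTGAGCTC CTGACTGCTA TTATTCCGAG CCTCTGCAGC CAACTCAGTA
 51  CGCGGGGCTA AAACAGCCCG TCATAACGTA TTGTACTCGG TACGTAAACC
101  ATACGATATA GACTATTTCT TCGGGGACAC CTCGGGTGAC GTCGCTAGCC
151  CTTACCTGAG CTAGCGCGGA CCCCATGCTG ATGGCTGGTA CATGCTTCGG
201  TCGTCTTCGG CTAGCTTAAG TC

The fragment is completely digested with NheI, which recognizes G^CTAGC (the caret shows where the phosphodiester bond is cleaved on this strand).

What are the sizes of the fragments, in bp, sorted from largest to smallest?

NheI sites (GCTAGC) start at positions 144, 160, 210.
NheI cuts after the first base of each site, so after positions 144, 160, 210.
Linear molecule, 3 cuts → 4 fragments:
  1–144 → 144 bp
  145–160 → 16 bp
  161–210 → 50 bp
  211–222 → 12 bp
Sorted largest to smallest: 144, 50, 16, 12 bp.

144, 50, 16, 12 bp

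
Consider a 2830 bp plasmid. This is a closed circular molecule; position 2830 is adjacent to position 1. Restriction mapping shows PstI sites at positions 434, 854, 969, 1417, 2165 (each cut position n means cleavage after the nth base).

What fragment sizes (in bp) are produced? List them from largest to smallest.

Circular molecule, 5 cuts → 5 fragments:
  854 − 434 = 420 bp
  969 − 854 = 115 bp
  1417 − 969 = 448 bp
  2165 − 1417 = 748 bp
  wrap: 2830 − 2165 + 434 = 1099 bp
Sorted largest to smallest: 1099, 748, 448, 420, 115 bp.

1099, 748, 448, 420, 115 bp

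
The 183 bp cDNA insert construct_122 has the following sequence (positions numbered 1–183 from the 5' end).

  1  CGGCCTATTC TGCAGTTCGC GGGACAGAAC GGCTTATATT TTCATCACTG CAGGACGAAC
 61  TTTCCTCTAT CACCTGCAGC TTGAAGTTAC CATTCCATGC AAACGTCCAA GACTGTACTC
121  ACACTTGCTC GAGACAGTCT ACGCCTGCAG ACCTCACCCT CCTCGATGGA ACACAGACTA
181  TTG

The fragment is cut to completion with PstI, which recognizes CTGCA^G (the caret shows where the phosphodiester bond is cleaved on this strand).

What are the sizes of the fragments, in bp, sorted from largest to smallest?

71, 38, 34, 26, 14 bp

PstI sites (CTGCAG) start at positions 10, 48, 74, 145.
PstI cuts after base 5 of each site (before the last base), so after positions 14, 52, 78, 149.
Linear molecule, 4 cuts → 5 fragments:
  1–14 → 14 bp
  15–52 → 38 bp
  53–78 → 26 bp
  79–149 → 71 bp
  150–183 → 34 bp
Sorted largest to smallest: 71, 38, 34, 26, 14 bp.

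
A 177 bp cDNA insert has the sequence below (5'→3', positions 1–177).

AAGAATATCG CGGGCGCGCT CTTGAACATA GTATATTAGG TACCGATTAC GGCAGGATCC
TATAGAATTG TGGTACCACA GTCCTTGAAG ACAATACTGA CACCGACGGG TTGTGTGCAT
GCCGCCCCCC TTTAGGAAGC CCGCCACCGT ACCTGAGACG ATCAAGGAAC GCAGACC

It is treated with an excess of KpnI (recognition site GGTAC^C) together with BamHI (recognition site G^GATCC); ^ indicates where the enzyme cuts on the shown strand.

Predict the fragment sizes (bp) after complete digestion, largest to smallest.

KpnI sites (GGTACC) start at positions 39, 72.
KpnI cuts after base 5 of each site (before the last base), so after positions 43, 76.
The BamHI site (GGATCC) starts at position 55.
BamHI cuts after the first base of each site, so after position 55.
Combined cut positions: 43, 55, 76.
Linear molecule, 3 cuts → 4 fragments:
  1–43 → 43 bp
  44–55 → 12 bp
  56–76 → 21 bp
  77–177 → 101 bp
Sorted largest to smallest: 101, 43, 21, 12 bp.

101, 43, 21, 12 bp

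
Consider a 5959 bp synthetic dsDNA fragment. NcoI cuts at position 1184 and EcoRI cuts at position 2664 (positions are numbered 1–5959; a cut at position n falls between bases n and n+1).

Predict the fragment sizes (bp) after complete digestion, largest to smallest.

Combined cut positions (sorted): 1184, 2664.
Linear molecule, 2 cuts → 3 fragments:
  1184 − 0 = 1184 bp
  2664 − 1184 = 1480 bp
  5959 − 2664 = 3295 bp
Sorted largest to smallest: 3295, 1480, 1184 bp.

3295, 1480, 1184 bp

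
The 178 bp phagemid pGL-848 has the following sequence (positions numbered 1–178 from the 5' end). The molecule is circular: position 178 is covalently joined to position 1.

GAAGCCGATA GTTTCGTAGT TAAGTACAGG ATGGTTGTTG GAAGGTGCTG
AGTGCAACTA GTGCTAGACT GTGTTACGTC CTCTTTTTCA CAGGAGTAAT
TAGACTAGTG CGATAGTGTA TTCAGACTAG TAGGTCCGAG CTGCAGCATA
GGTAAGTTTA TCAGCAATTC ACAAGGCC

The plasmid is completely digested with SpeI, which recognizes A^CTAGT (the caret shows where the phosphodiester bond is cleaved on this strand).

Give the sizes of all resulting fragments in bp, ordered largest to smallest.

SpeI sites (ACTAGT) start at positions 57, 104, 126.
SpeI cuts after the first base of each site, so after positions 57, 104, 126.
Circular molecule, 3 cuts → 3 fragments:
  58–104 → 47 bp
  105–126 → 22 bp
  127–178 then 1–57 → 52 + 57 = 109 bp
Sorted largest to smallest: 109, 47, 22 bp.

109, 47, 22 bp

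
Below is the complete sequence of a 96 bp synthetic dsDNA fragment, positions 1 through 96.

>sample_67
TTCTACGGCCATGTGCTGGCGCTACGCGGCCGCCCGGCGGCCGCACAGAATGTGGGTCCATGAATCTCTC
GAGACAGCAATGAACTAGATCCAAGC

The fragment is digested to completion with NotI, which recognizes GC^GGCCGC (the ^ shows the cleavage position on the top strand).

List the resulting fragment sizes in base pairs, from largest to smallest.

58, 27, 11 bp

NotI sites (GCGGCCGC) start at positions 26, 37.
NotI cuts after base 2 of each site, so after positions 27, 38.
Linear molecule, 2 cuts → 3 fragments:
  1–27 → 27 bp
  28–38 → 11 bp
  39–96 → 58 bp
Sorted largest to smallest: 58, 27, 11 bp.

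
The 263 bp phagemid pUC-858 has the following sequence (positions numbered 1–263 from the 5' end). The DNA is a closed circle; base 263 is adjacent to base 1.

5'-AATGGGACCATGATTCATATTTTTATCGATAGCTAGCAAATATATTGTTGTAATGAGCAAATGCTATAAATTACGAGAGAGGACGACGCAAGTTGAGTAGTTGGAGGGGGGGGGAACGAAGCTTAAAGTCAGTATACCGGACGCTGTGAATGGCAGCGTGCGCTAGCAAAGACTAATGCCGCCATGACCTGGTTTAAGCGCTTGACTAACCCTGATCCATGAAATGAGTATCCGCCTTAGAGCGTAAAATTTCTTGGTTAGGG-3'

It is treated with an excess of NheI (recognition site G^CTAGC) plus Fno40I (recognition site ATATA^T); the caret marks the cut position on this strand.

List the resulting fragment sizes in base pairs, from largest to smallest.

NheI sites (GCTAGC) start at positions 32, 162.
NheI cuts after the first base of each site, so after positions 32, 162.
The Fno40I site (ATATAT) starts at position 40.
Fno40I cuts after base 5 of each site (before the last base), so after position 44.
Combined cut positions: 32, 44, 162.
Circular molecule, 3 cuts → 3 fragments:
  33–44 → 12 bp
  45–162 → 118 bp
  163–263 then 1–32 → 101 + 32 = 133 bp
Sorted largest to smallest: 133, 118, 12 bp.

133, 118, 12 bp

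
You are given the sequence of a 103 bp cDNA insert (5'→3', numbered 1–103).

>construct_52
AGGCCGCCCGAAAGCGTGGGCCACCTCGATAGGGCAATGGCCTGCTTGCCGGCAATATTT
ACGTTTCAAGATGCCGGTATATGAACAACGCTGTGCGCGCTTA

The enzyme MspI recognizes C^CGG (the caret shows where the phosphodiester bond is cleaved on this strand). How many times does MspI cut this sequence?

CCGG occurs starting at positions 49, 74.
MspI cuts at 2 sites.

2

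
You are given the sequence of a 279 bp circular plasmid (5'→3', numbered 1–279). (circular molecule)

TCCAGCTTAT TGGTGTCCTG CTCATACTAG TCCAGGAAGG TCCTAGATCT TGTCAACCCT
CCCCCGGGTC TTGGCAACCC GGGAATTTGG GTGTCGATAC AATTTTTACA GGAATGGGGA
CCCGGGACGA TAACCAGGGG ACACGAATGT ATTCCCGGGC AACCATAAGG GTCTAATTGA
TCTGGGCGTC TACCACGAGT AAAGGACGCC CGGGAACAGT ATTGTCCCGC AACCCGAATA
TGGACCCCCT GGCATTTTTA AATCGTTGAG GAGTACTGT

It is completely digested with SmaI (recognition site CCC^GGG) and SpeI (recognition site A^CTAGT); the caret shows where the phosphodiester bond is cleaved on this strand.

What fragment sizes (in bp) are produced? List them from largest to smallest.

94, 55, 43, 39, 33, 15 bp

SmaI sites (CCCGGG) start at positions 63, 78, 121, 154, 209.
SmaI cuts after base 3 of each site, so after positions 65, 80, 123, 156, 211.
The SpeI site (ACTAGT) starts at position 26.
SpeI cuts after the first base of each site, so after position 26.
Combined cut positions: 26, 65, 80, 123, 156, 211.
Circular molecule, 6 cuts → 6 fragments:
  27–65 → 39 bp
  66–80 → 15 bp
  81–123 → 43 bp
  124–156 → 33 bp
  157–211 → 55 bp
  212–279 then 1–26 → 68 + 26 = 94 bp
Sorted largest to smallest: 94, 55, 43, 39, 33, 15 bp.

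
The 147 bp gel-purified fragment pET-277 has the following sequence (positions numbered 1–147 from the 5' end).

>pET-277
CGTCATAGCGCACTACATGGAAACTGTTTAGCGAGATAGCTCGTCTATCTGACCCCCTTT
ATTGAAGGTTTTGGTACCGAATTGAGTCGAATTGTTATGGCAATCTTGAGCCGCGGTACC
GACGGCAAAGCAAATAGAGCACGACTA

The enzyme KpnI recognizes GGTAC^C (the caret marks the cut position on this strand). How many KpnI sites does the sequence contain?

2

GGTACC occurs starting at positions 73, 115.
KpnI cuts at 2 sites.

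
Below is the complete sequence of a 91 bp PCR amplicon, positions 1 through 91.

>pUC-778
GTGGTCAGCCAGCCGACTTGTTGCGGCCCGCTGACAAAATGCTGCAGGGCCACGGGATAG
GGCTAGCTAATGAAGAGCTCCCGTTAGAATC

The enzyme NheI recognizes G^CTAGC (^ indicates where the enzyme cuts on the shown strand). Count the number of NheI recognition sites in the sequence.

GCTAGC occurs starting at position 62.
NheI cuts at 1 site.

1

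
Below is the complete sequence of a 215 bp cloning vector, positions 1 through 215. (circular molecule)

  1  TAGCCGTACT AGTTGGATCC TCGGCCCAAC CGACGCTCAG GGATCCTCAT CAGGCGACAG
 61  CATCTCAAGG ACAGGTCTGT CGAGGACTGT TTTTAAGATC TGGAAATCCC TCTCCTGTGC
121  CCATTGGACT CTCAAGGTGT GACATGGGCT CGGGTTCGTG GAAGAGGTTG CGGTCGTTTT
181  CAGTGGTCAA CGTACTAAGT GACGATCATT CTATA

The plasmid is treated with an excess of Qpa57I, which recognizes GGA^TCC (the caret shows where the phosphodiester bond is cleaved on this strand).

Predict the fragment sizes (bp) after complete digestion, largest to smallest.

189, 26 bp

Qpa57I sites (GGATCC) start at positions 15, 41.
Qpa57I cuts after base 3 of each site, so after positions 17, 43.
Circular molecule, 2 cuts → 2 fragments:
  18–43 → 26 bp
  44–215 then 1–17 → 172 + 17 = 189 bp
Sorted largest to smallest: 189, 26 bp.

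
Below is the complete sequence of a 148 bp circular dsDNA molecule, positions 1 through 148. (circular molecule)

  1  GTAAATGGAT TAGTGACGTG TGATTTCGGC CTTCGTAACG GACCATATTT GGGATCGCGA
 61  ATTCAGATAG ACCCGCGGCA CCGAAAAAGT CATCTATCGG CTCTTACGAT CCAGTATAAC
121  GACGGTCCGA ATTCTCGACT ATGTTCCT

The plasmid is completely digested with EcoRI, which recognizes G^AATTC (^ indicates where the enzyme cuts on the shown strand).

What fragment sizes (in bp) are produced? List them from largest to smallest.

EcoRI sites (GAATTC) start at positions 59, 129.
EcoRI cuts after the first base of each site, so after positions 59, 129.
Circular molecule, 2 cuts → 2 fragments:
  60–129 → 70 bp
  130–148 then 1–59 → 19 + 59 = 78 bp
Sorted largest to smallest: 78, 70 bp.

78, 70 bp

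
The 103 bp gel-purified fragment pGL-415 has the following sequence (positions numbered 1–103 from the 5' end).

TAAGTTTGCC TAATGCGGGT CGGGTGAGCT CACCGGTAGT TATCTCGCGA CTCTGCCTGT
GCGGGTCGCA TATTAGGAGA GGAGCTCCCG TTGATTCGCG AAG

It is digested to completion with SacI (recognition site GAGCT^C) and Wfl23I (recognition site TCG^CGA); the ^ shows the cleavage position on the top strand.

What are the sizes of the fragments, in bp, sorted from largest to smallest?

39, 30, 17, 12, 5 bp

SacI sites (GAGCTC) start at positions 26, 82.
SacI cuts after base 5 of each site (before the last base), so after positions 30, 86.
Wfl23I sites (TCGCGA) start at positions 45, 96.
Wfl23I cuts after base 3 of each site, so after positions 47, 98.
Combined cut positions: 30, 47, 86, 98.
Linear molecule, 4 cuts → 5 fragments:
  1–30 → 30 bp
  31–47 → 17 bp
  48–86 → 39 bp
  87–98 → 12 bp
  99–103 → 5 bp
Sorted largest to smallest: 39, 30, 17, 12, 5 bp.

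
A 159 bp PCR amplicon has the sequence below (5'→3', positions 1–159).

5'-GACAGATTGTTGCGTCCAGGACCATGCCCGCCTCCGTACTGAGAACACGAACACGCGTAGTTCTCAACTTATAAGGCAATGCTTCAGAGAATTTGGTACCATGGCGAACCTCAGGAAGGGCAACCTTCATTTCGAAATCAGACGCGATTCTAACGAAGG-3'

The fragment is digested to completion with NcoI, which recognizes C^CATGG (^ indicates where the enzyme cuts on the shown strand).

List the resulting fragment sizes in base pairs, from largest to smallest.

99, 60 bp

The NcoI site (CCATGG) starts at position 99.
NcoI cuts after the first base of each site, so after position 99.
Linear molecule, 1 cut → 2 fragments:
  1–99 → 99 bp
  100–159 → 60 bp
Sorted largest to smallest: 99, 60 bp.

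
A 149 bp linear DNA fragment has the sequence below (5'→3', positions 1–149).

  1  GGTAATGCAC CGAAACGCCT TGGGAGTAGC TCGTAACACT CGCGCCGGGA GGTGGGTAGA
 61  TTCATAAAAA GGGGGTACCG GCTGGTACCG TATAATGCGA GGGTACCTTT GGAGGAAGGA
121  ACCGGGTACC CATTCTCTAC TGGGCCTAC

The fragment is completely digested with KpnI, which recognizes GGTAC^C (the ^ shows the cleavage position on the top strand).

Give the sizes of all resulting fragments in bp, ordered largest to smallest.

KpnI sites (GGTACC) start at positions 74, 84, 102, 125.
KpnI cuts after base 5 of each site (before the last base), so after positions 78, 88, 106, 129.
Linear molecule, 4 cuts → 5 fragments:
  1–78 → 78 bp
  79–88 → 10 bp
  89–106 → 18 bp
  107–129 → 23 bp
  130–149 → 20 bp
Sorted largest to smallest: 78, 23, 20, 18, 10 bp.

78, 23, 20, 18, 10 bp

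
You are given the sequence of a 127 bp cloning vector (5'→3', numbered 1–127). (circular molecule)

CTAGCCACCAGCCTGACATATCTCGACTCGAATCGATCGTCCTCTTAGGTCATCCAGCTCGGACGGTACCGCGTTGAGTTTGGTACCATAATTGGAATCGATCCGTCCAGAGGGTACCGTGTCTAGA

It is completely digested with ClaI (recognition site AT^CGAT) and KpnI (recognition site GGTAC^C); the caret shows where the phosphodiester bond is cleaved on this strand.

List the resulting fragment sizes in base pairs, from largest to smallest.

43, 36, 19, 17, 12 bp

ClaI sites (ATCGAT) start at positions 32, 97.
ClaI cuts after base 2 of each site, so after positions 33, 98.
KpnI sites (GGTACC) start at positions 65, 82, 113.
KpnI cuts after base 5 of each site (before the last base), so after positions 69, 86, 117.
Combined cut positions: 33, 69, 86, 98, 117.
Circular molecule, 5 cuts → 5 fragments:
  34–69 → 36 bp
  70–86 → 17 bp
  87–98 → 12 bp
  99–117 → 19 bp
  118–127 then 1–33 → 10 + 33 = 43 bp
Sorted largest to smallest: 43, 36, 19, 17, 12 bp.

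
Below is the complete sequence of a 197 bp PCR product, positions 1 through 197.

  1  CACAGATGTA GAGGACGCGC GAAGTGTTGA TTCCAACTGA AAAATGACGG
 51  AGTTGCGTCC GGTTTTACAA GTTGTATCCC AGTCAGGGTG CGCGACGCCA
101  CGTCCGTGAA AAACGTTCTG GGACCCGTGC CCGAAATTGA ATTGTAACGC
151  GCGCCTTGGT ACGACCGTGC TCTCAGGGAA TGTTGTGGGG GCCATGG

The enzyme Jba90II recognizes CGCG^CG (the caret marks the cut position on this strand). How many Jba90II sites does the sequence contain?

CGCGCG occurs starting at positions 16, 148.
Jba90II cuts at 2 sites.

2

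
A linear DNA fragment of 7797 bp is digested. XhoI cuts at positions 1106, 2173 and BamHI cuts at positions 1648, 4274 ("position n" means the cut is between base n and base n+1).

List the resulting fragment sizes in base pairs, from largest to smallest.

Combined cut positions (sorted): 1106, 1648, 2173, 4274.
Linear molecule, 4 cuts → 5 fragments:
  1106 − 0 = 1106 bp
  1648 − 1106 = 542 bp
  2173 − 1648 = 525 bp
  4274 − 2173 = 2101 bp
  7797 − 4274 = 3523 bp
Sorted largest to smallest: 3523, 2101, 1106, 542, 525 bp.

3523, 2101, 1106, 542, 525 bp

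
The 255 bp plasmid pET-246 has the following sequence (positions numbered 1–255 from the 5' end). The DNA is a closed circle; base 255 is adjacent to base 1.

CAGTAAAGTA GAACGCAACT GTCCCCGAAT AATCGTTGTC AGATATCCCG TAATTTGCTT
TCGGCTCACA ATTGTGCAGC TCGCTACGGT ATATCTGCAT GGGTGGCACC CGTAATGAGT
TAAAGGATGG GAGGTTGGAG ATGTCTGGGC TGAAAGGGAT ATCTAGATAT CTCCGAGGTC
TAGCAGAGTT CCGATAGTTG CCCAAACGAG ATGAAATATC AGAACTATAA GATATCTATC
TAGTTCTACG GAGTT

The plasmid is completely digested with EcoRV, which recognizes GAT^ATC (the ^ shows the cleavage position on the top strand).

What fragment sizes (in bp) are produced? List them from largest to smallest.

EcoRV sites (GATATC) start at positions 42, 158, 166, 231.
EcoRV cuts after base 3 of each site, so after positions 44, 160, 168, 233.
Circular molecule, 4 cuts → 4 fragments:
  45–160 → 116 bp
  161–168 → 8 bp
  169–233 → 65 bp
  234–255 then 1–44 → 22 + 44 = 66 bp
Sorted largest to smallest: 116, 66, 65, 8 bp.

116, 66, 65, 8 bp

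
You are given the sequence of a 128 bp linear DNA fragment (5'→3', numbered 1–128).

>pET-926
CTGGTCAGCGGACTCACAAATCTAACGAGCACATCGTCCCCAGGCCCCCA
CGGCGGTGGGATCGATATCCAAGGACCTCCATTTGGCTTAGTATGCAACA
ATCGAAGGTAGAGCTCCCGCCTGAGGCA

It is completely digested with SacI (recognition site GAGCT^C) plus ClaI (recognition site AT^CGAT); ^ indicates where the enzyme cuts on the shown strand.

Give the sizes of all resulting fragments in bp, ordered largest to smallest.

The SacI site (GAGCTC) starts at position 111.
SacI cuts after base 5 of each site (before the last base), so after position 115.
The ClaI site (ATCGAT) starts at position 61.
ClaI cuts after base 2 of each site, so after position 62.
Combined cut positions: 62, 115.
Linear molecule, 2 cuts → 3 fragments:
  1–62 → 62 bp
  63–115 → 53 bp
  116–128 → 13 bp
Sorted largest to smallest: 62, 53, 13 bp.

62, 53, 13 bp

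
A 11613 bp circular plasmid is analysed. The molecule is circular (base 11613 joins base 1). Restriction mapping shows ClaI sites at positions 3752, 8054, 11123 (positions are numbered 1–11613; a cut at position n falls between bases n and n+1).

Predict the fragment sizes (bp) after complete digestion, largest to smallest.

Circular molecule, 3 cuts → 3 fragments:
  8054 − 3752 = 4302 bp
  11123 − 8054 = 3069 bp
  wrap: 11613 − 11123 + 3752 = 4242 bp
Sorted largest to smallest: 4302, 4242, 3069 bp.

4302, 4242, 3069 bp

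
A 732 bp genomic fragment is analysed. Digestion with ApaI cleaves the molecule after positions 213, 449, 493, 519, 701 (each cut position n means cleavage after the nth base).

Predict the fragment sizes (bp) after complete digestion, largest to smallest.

Linear molecule, 5 cuts → 6 fragments:
  213 − 0 = 213 bp
  449 − 213 = 236 bp
  493 − 449 = 44 bp
  519 − 493 = 26 bp
  701 − 519 = 182 bp
  732 − 701 = 31 bp
Sorted largest to smallest: 236, 213, 182, 44, 31, 26 bp.

236, 213, 182, 44, 31, 26 bp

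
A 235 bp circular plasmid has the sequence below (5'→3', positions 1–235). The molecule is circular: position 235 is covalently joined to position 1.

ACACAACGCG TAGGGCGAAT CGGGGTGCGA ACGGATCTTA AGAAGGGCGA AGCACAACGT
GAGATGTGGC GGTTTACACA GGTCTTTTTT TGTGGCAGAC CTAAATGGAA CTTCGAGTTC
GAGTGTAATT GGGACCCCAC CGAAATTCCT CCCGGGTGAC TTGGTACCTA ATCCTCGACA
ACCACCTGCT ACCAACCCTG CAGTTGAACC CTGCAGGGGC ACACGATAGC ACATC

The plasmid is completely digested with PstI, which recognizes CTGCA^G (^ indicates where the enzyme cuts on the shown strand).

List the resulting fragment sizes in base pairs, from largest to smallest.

PstI sites (CTGCAG) start at positions 198, 211.
PstI cuts after base 5 of each site (before the last base), so after positions 202, 215.
Circular molecule, 2 cuts → 2 fragments:
  203–215 → 13 bp
  216–235 then 1–202 → 20 + 202 = 222 bp
Sorted largest to smallest: 222, 13 bp.

222, 13 bp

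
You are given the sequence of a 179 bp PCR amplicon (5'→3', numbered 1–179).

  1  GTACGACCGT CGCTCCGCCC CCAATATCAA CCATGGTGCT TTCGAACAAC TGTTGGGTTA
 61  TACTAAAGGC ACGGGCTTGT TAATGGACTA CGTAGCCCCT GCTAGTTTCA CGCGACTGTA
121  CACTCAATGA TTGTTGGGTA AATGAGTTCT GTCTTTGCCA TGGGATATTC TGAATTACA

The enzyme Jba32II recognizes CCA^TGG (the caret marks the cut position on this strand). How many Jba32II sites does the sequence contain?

CCATGG occurs starting at positions 31, 158.
Jba32II cuts at 2 sites.

2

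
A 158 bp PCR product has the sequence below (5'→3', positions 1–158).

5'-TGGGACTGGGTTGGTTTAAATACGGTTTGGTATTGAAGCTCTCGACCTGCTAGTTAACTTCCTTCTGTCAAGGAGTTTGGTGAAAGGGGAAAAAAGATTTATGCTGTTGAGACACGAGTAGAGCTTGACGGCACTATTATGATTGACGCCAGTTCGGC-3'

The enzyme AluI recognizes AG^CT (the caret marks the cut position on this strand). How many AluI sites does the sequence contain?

2

AGCT occurs starting at positions 37, 122.
AluI cuts at 2 sites.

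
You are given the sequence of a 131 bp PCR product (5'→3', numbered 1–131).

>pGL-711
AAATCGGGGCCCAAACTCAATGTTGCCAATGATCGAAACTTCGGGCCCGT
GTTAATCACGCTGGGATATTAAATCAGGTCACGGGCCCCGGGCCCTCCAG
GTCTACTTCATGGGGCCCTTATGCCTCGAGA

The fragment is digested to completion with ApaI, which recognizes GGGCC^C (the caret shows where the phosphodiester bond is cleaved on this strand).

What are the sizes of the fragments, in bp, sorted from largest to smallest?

40, 36, 23, 14, 11, 7 bp

ApaI sites (GGGCCC) start at positions 7, 43, 83, 90, 113.
ApaI cuts after base 5 of each site (before the last base), so after positions 11, 47, 87, 94, 117.
Linear molecule, 5 cuts → 6 fragments:
  1–11 → 11 bp
  12–47 → 36 bp
  48–87 → 40 bp
  88–94 → 7 bp
  95–117 → 23 bp
  118–131 → 14 bp
Sorted largest to smallest: 40, 36, 23, 14, 11, 7 bp.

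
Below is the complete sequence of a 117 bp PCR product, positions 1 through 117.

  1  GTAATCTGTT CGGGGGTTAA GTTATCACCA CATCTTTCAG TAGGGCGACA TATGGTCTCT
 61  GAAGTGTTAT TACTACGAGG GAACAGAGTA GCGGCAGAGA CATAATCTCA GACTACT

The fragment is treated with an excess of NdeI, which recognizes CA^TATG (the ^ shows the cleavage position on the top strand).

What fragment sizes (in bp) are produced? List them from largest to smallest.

67, 50 bp

The NdeI site (CATATG) starts at position 49.
NdeI cuts after base 2 of each site, so after position 50.
Linear molecule, 1 cut → 2 fragments:
  1–50 → 50 bp
  51–117 → 67 bp
Sorted largest to smallest: 67, 50 bp.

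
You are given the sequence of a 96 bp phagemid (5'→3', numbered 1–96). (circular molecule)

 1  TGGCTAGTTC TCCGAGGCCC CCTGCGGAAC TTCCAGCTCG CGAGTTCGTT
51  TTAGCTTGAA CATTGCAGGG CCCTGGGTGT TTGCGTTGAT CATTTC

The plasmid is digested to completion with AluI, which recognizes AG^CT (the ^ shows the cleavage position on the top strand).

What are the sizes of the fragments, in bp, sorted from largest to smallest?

78, 18 bp

AluI sites (AGCT) start at positions 35, 53.
AluI cuts after base 2 of each site, so after positions 36, 54.
Circular molecule, 2 cuts → 2 fragments:
  37–54 → 18 bp
  55–96 then 1–36 → 42 + 36 = 78 bp
Sorted largest to smallest: 78, 18 bp.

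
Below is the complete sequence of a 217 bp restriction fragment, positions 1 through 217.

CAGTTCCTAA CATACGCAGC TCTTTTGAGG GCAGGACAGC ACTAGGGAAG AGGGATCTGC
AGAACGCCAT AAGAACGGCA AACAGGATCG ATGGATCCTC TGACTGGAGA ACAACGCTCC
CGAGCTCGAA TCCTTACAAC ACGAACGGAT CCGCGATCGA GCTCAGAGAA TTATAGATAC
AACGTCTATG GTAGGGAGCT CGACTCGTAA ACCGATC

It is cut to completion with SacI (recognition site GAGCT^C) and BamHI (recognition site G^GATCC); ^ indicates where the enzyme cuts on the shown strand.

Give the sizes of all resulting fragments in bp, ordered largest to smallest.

SacI sites (GAGCTC) start at positions 122, 159, 196.
SacI cuts after base 5 of each site (before the last base), so after positions 126, 163, 200.
BamHI sites (GGATCC) start at positions 93, 147.
BamHI cuts after the first base of each site, so after positions 93, 147.
Combined cut positions: 93, 126, 147, 163, 200.
Linear molecule, 5 cuts → 6 fragments:
  1–93 → 93 bp
  94–126 → 33 bp
  127–147 → 21 bp
  148–163 → 16 bp
  164–200 → 37 bp
  201–217 → 17 bp
Sorted largest to smallest: 93, 37, 33, 21, 17, 16 bp.

93, 37, 33, 21, 17, 16 bp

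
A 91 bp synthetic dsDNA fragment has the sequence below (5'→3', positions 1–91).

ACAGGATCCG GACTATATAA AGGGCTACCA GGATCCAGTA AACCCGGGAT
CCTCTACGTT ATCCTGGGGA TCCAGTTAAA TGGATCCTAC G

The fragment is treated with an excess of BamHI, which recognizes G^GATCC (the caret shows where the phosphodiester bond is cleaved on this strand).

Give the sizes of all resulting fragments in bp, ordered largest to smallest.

BamHI sites (GGATCC) start at positions 4, 31, 47, 68, 82.
BamHI cuts after the first base of each site, so after positions 4, 31, 47, 68, 82.
Linear molecule, 5 cuts → 6 fragments:
  1–4 → 4 bp
  5–31 → 27 bp
  32–47 → 16 bp
  48–68 → 21 bp
  69–82 → 14 bp
  83–91 → 9 bp
Sorted largest to smallest: 27, 21, 16, 14, 9, 4 bp.

27, 21, 16, 14, 9, 4 bp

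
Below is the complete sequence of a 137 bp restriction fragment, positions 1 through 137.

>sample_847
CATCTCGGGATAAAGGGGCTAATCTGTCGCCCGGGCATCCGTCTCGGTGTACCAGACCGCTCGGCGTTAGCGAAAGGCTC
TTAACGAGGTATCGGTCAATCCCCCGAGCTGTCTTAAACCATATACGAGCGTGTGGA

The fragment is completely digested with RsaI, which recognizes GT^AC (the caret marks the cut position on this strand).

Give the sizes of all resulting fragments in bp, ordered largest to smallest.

87, 50 bp

The RsaI site (GTAC) starts at position 49.
RsaI cuts after base 2 of each site, so after position 50.
Linear molecule, 1 cut → 2 fragments:
  1–50 → 50 bp
  51–137 → 87 bp
Sorted largest to smallest: 87, 50 bp.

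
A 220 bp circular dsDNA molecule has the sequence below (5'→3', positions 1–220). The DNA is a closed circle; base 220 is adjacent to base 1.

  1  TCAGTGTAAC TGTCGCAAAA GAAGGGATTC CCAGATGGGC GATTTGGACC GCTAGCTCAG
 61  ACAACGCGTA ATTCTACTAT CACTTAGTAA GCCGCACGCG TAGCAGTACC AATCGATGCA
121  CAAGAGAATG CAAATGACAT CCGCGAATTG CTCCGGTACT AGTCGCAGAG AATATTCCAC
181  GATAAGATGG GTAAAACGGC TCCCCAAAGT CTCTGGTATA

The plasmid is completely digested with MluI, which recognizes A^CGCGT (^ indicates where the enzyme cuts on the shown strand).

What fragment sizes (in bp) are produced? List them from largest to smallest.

MluI sites (ACGCGT) start at positions 64, 96.
MluI cuts after the first base of each site, so after positions 64, 96.
Circular molecule, 2 cuts → 2 fragments:
  65–96 → 32 bp
  97–220 then 1–64 → 124 + 64 = 188 bp
Sorted largest to smallest: 188, 32 bp.

188, 32 bp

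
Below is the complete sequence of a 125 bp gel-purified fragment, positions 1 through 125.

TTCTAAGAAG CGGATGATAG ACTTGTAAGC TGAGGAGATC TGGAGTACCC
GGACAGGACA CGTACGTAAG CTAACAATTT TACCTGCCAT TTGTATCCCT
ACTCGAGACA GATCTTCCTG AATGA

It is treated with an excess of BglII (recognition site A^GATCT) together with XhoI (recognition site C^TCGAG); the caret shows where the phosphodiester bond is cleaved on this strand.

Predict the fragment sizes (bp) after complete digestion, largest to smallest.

BglII sites (AGATCT) start at positions 36, 110.
BglII cuts after the first base of each site, so after positions 36, 110.
The XhoI site (CTCGAG) starts at position 102.
XhoI cuts after the first base of each site, so after position 102.
Combined cut positions: 36, 102, 110.
Linear molecule, 3 cuts → 4 fragments:
  1–36 → 36 bp
  37–102 → 66 bp
  103–110 → 8 bp
  111–125 → 15 bp
Sorted largest to smallest: 66, 36, 15, 8 bp.

66, 36, 15, 8 bp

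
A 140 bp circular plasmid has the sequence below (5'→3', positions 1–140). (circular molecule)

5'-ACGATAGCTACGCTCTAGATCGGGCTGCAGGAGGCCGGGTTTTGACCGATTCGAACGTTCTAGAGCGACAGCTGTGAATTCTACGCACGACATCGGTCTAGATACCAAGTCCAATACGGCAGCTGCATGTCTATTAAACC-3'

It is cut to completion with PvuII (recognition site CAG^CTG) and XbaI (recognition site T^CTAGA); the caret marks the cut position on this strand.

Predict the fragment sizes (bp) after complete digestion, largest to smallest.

PvuII sites (CAGCTG) start at positions 69, 120.
PvuII cuts after base 3 of each site, so after positions 71, 122.
XbaI sites (TCTAGA) start at positions 14, 59, 97.
XbaI cuts after the first base of each site, so after positions 14, 59, 97.
Combined cut positions: 14, 59, 71, 97, 122.
Circular molecule, 5 cuts → 5 fragments:
  15–59 → 45 bp
  60–71 → 12 bp
  72–97 → 26 bp
  98–122 → 25 bp
  123–140 then 1–14 → 18 + 14 = 32 bp
Sorted largest to smallest: 45, 32, 26, 25, 12 bp.

45, 32, 26, 25, 12 bp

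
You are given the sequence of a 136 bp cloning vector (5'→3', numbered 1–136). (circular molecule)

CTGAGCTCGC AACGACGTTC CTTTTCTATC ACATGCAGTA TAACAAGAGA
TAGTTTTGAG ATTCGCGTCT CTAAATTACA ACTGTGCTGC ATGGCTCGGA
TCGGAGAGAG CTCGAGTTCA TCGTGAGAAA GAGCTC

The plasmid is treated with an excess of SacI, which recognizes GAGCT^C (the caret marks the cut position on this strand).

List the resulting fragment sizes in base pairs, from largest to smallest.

SacI sites (GAGCTC) start at positions 3, 108, 131.
SacI cuts after base 5 of each site (before the last base), so after positions 7, 112, 135.
Circular molecule, 3 cuts → 3 fragments:
  8–112 → 105 bp
  113–135 → 23 bp
  136–136 then 1–7 → 1 + 7 = 8 bp
Sorted largest to smallest: 105, 23, 8 bp.

105, 23, 8 bp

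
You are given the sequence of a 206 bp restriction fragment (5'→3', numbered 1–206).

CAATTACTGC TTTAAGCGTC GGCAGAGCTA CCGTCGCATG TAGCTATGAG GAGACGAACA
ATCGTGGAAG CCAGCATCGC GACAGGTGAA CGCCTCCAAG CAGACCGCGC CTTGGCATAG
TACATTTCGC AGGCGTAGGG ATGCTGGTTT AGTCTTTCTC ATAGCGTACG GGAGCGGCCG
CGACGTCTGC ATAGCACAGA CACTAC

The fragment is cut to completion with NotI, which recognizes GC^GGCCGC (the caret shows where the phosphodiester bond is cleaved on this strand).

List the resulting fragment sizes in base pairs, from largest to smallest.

175, 31 bp

The NotI site (GCGGCCGC) starts at position 174.
NotI cuts after base 2 of each site, so after position 175.
Linear molecule, 1 cut → 2 fragments:
  1–175 → 175 bp
  176–206 → 31 bp
Sorted largest to smallest: 175, 31 bp.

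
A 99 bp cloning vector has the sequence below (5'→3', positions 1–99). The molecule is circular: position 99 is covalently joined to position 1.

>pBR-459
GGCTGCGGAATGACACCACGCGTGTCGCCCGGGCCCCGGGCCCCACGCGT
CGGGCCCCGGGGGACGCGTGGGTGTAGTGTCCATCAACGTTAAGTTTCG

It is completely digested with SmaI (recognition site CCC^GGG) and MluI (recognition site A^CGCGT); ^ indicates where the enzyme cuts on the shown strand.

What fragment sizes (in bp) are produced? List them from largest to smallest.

SmaI sites (CCCGGG) start at positions 28, 35, 56.
SmaI cuts after base 3 of each site, so after positions 30, 37, 58.
MluI sites (ACGCGT) start at positions 18, 45, 64.
MluI cuts after the first base of each site, so after positions 18, 45, 64.
Combined cut positions: 18, 30, 37, 45, 58, 64.
Circular molecule, 6 cuts → 6 fragments:
  19–30 → 12 bp
  31–37 → 7 bp
  38–45 → 8 bp
  46–58 → 13 bp
  59–64 → 6 bp
  65–99 then 1–18 → 35 + 18 = 53 bp
Sorted largest to smallest: 53, 13, 12, 8, 7, 6 bp.

53, 13, 12, 8, 7, 6 bp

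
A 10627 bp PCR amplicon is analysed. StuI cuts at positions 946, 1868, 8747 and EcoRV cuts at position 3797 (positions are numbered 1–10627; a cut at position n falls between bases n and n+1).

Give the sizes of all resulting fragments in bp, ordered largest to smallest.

Combined cut positions (sorted): 946, 1868, 3797, 8747.
Linear molecule, 4 cuts → 5 fragments:
  946 − 0 = 946 bp
  1868 − 946 = 922 bp
  3797 − 1868 = 1929 bp
  8747 − 3797 = 4950 bp
  10627 − 8747 = 1880 bp
Sorted largest to smallest: 4950, 1929, 1880, 946, 922 bp.

4950, 1929, 1880, 946, 922 bp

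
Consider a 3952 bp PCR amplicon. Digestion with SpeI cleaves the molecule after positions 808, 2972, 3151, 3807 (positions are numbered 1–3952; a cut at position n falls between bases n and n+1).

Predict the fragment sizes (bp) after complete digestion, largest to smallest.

Linear molecule, 4 cuts → 5 fragments:
  808 − 0 = 808 bp
  2972 − 808 = 2164 bp
  3151 − 2972 = 179 bp
  3807 − 3151 = 656 bp
  3952 − 3807 = 145 bp
Sorted largest to smallest: 2164, 808, 656, 179, 145 bp.

2164, 808, 656, 179, 145 bp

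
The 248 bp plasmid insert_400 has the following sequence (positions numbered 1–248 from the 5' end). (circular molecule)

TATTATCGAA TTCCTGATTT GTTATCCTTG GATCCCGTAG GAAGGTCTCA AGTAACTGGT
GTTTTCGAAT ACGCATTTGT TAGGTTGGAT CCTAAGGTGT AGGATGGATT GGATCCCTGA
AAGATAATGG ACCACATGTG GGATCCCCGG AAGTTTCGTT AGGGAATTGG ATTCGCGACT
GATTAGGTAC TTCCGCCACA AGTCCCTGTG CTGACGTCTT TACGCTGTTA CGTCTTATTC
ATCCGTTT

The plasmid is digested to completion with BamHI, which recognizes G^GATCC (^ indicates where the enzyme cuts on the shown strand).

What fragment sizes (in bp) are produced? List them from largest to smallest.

BamHI sites (GGATCC) start at positions 30, 87, 111, 141.
BamHI cuts after the first base of each site, so after positions 30, 87, 111, 141.
Circular molecule, 4 cuts → 4 fragments:
  31–87 → 57 bp
  88–111 → 24 bp
  112–141 → 30 bp
  142–248 then 1–30 → 107 + 30 = 137 bp
Sorted largest to smallest: 137, 57, 30, 24 bp.

137, 57, 30, 24 bp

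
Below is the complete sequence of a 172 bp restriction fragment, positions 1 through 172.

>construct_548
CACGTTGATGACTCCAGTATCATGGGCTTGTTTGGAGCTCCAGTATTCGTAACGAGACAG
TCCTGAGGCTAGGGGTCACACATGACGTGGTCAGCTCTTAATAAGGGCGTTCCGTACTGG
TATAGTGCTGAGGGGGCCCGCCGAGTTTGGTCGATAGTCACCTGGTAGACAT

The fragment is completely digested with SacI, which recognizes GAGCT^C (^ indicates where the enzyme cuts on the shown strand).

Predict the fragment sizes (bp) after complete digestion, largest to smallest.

133, 39 bp

The SacI site (GAGCTC) starts at position 35.
SacI cuts after base 5 of each site (before the last base), so after position 39.
Linear molecule, 1 cut → 2 fragments:
  1–39 → 39 bp
  40–172 → 133 bp
Sorted largest to smallest: 133, 39 bp.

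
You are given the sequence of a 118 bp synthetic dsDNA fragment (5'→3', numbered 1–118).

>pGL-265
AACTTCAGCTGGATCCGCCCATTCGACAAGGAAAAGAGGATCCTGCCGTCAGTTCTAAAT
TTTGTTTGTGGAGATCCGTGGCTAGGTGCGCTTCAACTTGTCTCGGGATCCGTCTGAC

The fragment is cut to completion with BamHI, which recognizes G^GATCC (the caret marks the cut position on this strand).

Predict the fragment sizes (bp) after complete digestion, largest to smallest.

BamHI sites (GGATCC) start at positions 11, 38, 106.
BamHI cuts after the first base of each site, so after positions 11, 38, 106.
Linear molecule, 3 cuts → 4 fragments:
  1–11 → 11 bp
  12–38 → 27 bp
  39–106 → 68 bp
  107–118 → 12 bp
Sorted largest to smallest: 68, 27, 12, 11 bp.

68, 27, 12, 11 bp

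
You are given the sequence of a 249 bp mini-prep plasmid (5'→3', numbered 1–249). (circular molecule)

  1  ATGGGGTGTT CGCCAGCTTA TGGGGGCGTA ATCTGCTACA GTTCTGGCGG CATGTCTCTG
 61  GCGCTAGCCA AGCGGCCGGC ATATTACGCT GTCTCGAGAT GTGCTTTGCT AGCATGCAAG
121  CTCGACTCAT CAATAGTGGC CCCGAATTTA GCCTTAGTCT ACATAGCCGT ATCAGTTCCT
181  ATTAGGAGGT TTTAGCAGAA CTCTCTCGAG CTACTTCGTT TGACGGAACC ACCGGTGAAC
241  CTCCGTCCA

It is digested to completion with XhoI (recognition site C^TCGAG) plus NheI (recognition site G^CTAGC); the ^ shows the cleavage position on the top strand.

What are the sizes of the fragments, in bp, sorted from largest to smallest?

XhoI sites (CTCGAG) start at positions 93, 205.
XhoI cuts after the first base of each site, so after positions 93, 205.
NheI sites (GCTAGC) start at positions 63, 108.
NheI cuts after the first base of each site, so after positions 63, 108.
Combined cut positions: 63, 93, 108, 205.
Circular molecule, 4 cuts → 4 fragments:
  64–93 → 30 bp
  94–108 → 15 bp
  109–205 → 97 bp
  206–249 then 1–63 → 44 + 63 = 107 bp
Sorted largest to smallest: 107, 97, 30, 15 bp.

107, 97, 30, 15 bp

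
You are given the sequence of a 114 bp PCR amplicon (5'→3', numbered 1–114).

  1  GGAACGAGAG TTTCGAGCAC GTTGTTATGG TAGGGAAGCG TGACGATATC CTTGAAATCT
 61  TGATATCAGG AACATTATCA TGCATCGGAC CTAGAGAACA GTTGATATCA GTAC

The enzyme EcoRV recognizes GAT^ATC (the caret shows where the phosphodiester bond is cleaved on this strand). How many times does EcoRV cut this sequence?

GATATC occurs starting at positions 45, 62, 104.
EcoRV cuts at 3 sites.

3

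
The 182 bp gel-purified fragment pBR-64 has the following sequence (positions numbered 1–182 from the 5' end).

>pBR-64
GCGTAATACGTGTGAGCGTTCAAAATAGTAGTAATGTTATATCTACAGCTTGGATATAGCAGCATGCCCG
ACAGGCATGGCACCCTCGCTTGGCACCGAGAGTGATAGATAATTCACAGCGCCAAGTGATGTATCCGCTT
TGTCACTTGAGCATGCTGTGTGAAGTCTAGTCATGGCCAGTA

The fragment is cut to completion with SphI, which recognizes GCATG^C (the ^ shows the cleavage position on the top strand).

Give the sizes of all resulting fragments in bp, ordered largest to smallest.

SphI sites (GCATGC) start at positions 62, 151.
SphI cuts after base 5 of each site (before the last base), so after positions 66, 155.
Linear molecule, 2 cuts → 3 fragments:
  1–66 → 66 bp
  67–155 → 89 bp
  156–182 → 27 bp
Sorted largest to smallest: 89, 66, 27 bp.

89, 66, 27 bp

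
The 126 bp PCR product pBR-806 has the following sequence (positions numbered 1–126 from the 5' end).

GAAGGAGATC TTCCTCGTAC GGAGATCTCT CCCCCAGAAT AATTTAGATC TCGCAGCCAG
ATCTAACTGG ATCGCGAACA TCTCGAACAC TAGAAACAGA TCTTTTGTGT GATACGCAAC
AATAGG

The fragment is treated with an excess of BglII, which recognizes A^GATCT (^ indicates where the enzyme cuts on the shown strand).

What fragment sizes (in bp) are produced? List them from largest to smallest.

BglII sites (AGATCT) start at positions 6, 23, 46, 59, 98.
BglII cuts after the first base of each site, so after positions 6, 23, 46, 59, 98.
Linear molecule, 5 cuts → 6 fragments:
  1–6 → 6 bp
  7–23 → 17 bp
  24–46 → 23 bp
  47–59 → 13 bp
  60–98 → 39 bp
  99–126 → 28 bp
Sorted largest to smallest: 39, 28, 23, 17, 13, 6 bp.

39, 28, 23, 17, 13, 6 bp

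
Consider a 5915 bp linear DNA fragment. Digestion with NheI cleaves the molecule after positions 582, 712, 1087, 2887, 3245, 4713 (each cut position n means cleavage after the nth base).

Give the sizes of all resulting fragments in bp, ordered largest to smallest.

1800, 1468, 1202, 582, 375, 358, 130 bp

Linear molecule, 6 cuts → 7 fragments:
  582 − 0 = 582 bp
  712 − 582 = 130 bp
  1087 − 712 = 375 bp
  2887 − 1087 = 1800 bp
  3245 − 2887 = 358 bp
  4713 − 3245 = 1468 bp
  5915 − 4713 = 1202 bp
Sorted largest to smallest: 1800, 1468, 1202, 582, 375, 358, 130 bp.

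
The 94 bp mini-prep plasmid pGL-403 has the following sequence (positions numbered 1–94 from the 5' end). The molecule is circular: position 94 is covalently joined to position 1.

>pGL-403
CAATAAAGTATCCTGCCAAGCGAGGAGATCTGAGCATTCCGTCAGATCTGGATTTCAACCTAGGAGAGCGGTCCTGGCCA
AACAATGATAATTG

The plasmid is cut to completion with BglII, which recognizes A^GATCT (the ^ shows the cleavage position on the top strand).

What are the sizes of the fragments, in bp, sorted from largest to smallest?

BglII sites (AGATCT) start at positions 26, 44.
BglII cuts after the first base of each site, so after positions 26, 44.
Circular molecule, 2 cuts → 2 fragments:
  27–44 → 18 bp
  45–94 then 1–26 → 50 + 26 = 76 bp
Sorted largest to smallest: 76, 18 bp.

76, 18 bp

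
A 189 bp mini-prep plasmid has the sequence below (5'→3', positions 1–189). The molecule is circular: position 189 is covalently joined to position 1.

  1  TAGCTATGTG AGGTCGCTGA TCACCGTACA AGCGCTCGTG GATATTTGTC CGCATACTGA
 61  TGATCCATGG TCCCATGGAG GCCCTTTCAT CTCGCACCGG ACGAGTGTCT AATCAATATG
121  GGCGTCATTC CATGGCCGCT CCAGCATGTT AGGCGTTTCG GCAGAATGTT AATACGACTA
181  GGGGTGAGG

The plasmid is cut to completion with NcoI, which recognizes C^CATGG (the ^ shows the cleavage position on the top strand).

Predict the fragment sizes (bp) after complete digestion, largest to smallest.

NcoI sites (CCATGG) start at positions 65, 73, 130.
NcoI cuts after the first base of each site, so after positions 65, 73, 130.
Circular molecule, 3 cuts → 3 fragments:
  66–73 → 8 bp
  74–130 → 57 bp
  131–189 then 1–65 → 59 + 65 = 124 bp
Sorted largest to smallest: 124, 57, 8 bp.

124, 57, 8 bp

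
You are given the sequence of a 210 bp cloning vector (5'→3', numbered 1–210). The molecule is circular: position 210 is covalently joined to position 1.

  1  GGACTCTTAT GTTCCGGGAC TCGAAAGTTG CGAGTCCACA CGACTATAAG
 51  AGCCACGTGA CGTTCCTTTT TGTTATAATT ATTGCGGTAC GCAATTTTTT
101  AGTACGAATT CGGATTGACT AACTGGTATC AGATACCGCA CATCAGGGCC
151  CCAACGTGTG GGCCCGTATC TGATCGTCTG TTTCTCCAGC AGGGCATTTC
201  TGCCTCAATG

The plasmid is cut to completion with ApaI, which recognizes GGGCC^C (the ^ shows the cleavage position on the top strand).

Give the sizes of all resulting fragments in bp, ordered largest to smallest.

ApaI sites (GGGCCC) start at positions 146, 160.
ApaI cuts after base 5 of each site (before the last base), so after positions 150, 164.
Circular molecule, 2 cuts → 2 fragments:
  151–164 → 14 bp
  165–210 then 1–150 → 46 + 150 = 196 bp
Sorted largest to smallest: 196, 14 bp.

196, 14 bp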